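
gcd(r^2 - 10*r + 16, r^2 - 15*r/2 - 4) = r - 8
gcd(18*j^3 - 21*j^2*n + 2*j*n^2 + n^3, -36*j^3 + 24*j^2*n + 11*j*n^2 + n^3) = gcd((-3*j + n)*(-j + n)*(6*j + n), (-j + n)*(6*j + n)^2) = 6*j^2 - 5*j*n - n^2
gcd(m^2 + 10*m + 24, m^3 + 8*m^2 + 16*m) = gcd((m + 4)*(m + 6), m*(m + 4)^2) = m + 4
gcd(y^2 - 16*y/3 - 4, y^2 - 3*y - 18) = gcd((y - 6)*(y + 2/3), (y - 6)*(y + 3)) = y - 6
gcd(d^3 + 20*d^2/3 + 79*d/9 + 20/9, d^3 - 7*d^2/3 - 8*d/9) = d + 1/3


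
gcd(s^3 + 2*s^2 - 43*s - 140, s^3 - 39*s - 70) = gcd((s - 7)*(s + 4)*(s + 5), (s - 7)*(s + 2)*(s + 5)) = s^2 - 2*s - 35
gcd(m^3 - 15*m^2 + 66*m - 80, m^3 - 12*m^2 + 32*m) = m - 8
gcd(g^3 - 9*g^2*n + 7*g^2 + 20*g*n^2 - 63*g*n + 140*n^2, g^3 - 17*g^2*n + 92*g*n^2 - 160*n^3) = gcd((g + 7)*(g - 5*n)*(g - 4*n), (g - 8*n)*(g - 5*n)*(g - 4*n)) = g^2 - 9*g*n + 20*n^2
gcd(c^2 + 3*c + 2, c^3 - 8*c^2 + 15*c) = 1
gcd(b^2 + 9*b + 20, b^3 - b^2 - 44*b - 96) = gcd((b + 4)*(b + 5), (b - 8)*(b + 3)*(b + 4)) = b + 4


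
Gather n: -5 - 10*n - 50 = -10*n - 55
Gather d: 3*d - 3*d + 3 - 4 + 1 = 0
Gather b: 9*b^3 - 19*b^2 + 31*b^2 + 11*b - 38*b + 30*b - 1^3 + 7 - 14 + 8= 9*b^3 + 12*b^2 + 3*b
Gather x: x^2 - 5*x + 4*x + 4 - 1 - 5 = x^2 - x - 2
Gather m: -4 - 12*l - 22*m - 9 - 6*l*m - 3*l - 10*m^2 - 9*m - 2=-15*l - 10*m^2 + m*(-6*l - 31) - 15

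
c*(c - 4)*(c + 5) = c^3 + c^2 - 20*c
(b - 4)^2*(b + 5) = b^3 - 3*b^2 - 24*b + 80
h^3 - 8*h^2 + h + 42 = (h - 7)*(h - 3)*(h + 2)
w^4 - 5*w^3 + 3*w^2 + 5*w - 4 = (w - 4)*(w - 1)^2*(w + 1)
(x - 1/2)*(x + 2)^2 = x^3 + 7*x^2/2 + 2*x - 2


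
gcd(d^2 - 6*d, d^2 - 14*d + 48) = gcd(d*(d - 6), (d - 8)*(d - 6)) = d - 6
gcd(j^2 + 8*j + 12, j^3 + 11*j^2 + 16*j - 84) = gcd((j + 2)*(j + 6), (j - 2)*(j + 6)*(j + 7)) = j + 6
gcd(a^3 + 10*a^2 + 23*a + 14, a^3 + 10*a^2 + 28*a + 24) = a + 2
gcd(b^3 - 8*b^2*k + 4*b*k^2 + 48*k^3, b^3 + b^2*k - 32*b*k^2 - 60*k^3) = b^2 - 4*b*k - 12*k^2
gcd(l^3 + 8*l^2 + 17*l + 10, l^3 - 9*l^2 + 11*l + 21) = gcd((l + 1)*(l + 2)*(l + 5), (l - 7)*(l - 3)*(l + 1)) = l + 1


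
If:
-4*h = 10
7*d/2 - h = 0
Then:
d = -5/7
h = -5/2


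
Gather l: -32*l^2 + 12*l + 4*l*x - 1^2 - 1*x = -32*l^2 + l*(4*x + 12) - x - 1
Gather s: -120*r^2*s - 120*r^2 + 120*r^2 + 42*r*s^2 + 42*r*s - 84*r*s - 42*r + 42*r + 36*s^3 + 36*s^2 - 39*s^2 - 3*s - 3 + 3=36*s^3 + s^2*(42*r - 3) + s*(-120*r^2 - 42*r - 3)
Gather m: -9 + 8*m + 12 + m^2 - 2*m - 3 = m^2 + 6*m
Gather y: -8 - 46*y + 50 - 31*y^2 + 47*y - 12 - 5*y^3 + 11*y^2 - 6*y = -5*y^3 - 20*y^2 - 5*y + 30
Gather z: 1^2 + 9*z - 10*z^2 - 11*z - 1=-10*z^2 - 2*z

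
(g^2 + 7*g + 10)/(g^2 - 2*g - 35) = (g + 2)/(g - 7)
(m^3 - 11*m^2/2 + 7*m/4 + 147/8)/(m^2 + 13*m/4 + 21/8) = (4*m^2 - 28*m + 49)/(4*m + 7)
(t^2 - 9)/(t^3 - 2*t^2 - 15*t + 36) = (t + 3)/(t^2 + t - 12)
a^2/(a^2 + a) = a/(a + 1)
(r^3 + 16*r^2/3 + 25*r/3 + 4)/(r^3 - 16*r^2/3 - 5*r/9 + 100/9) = 3*(r^2 + 4*r + 3)/(3*r^2 - 20*r + 25)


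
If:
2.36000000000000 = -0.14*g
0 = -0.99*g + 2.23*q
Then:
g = -16.86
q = -7.48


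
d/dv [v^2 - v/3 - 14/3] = 2*v - 1/3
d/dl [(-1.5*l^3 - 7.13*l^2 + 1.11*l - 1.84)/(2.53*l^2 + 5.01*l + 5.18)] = (-3.795*l^4 - 15.03*l^3 - 61.8396*l^2 - 64.5564*l + 14.9682)/(6.4009*l^4 + 25.3506*l^3 + 51.3109*l^2 + 51.9036*l + 26.8324)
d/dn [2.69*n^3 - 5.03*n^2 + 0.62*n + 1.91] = 8.07*n^2 - 10.06*n + 0.62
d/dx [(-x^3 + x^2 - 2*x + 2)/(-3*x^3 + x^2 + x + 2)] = (2*x^4 - 14*x^3 + 15*x^2 - 6)/(9*x^6 - 6*x^5 - 5*x^4 - 10*x^3 + 5*x^2 + 4*x + 4)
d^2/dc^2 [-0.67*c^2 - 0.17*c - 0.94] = -1.34000000000000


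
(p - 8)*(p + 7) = p^2 - p - 56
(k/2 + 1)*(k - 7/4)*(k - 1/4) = k^3/2 - 57*k/32 + 7/16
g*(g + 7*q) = g^2 + 7*g*q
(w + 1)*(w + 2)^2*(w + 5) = w^4 + 10*w^3 + 33*w^2 + 44*w + 20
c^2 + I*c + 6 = (c - 2*I)*(c + 3*I)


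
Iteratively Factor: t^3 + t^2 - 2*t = (t - 1)*(t^2 + 2*t) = t*(t - 1)*(t + 2)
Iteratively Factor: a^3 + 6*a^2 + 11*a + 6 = (a + 2)*(a^2 + 4*a + 3) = (a + 2)*(a + 3)*(a + 1)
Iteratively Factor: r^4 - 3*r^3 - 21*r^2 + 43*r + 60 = (r + 4)*(r^3 - 7*r^2 + 7*r + 15) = (r + 1)*(r + 4)*(r^2 - 8*r + 15) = (r - 3)*(r + 1)*(r + 4)*(r - 5)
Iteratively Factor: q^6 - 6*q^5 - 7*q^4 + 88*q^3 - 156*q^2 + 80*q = (q - 2)*(q^5 - 4*q^4 - 15*q^3 + 58*q^2 - 40*q) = (q - 2)*(q - 1)*(q^4 - 3*q^3 - 18*q^2 + 40*q) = (q - 2)*(q - 1)*(q + 4)*(q^3 - 7*q^2 + 10*q) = q*(q - 2)*(q - 1)*(q + 4)*(q^2 - 7*q + 10) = q*(q - 2)^2*(q - 1)*(q + 4)*(q - 5)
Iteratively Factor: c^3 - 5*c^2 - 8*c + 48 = (c + 3)*(c^2 - 8*c + 16) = (c - 4)*(c + 3)*(c - 4)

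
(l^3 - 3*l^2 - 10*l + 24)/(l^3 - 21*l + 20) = (l^2 + l - 6)/(l^2 + 4*l - 5)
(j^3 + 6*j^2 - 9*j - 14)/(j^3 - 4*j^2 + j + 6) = (j + 7)/(j - 3)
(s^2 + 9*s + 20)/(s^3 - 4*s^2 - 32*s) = (s + 5)/(s*(s - 8))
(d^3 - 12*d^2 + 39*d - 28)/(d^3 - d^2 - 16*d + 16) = (d - 7)/(d + 4)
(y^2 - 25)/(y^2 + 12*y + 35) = (y - 5)/(y + 7)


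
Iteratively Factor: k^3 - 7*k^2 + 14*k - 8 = (k - 4)*(k^2 - 3*k + 2) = (k - 4)*(k - 1)*(k - 2)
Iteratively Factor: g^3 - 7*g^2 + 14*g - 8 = (g - 2)*(g^2 - 5*g + 4) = (g - 4)*(g - 2)*(g - 1)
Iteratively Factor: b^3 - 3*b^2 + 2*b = (b - 1)*(b^2 - 2*b) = b*(b - 1)*(b - 2)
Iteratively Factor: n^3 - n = (n + 1)*(n^2 - n) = n*(n + 1)*(n - 1)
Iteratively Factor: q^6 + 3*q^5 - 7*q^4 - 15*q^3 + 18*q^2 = (q - 1)*(q^5 + 4*q^4 - 3*q^3 - 18*q^2) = q*(q - 1)*(q^4 + 4*q^3 - 3*q^2 - 18*q) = q^2*(q - 1)*(q^3 + 4*q^2 - 3*q - 18) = q^2*(q - 1)*(q + 3)*(q^2 + q - 6) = q^2*(q - 2)*(q - 1)*(q + 3)*(q + 3)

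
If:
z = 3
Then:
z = 3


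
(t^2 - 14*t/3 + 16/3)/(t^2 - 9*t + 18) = (3*t^2 - 14*t + 16)/(3*(t^2 - 9*t + 18))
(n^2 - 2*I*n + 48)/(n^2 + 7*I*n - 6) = (n - 8*I)/(n + I)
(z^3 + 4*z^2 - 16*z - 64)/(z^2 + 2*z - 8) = (z^2 - 16)/(z - 2)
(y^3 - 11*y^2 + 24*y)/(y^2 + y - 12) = y*(y - 8)/(y + 4)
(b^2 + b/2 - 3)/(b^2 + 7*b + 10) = (b - 3/2)/(b + 5)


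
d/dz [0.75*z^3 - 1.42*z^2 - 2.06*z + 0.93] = 2.25*z^2 - 2.84*z - 2.06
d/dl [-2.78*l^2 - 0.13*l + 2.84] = -5.56*l - 0.13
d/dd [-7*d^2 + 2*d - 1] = 2 - 14*d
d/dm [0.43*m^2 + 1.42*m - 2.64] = 0.86*m + 1.42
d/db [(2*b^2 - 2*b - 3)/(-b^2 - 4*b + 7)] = 2*(-5*b^2 + 11*b - 13)/(b^4 + 8*b^3 + 2*b^2 - 56*b + 49)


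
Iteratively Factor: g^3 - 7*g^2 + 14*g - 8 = (g - 1)*(g^2 - 6*g + 8) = (g - 2)*(g - 1)*(g - 4)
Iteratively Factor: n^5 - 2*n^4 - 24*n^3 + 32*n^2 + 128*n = (n)*(n^4 - 2*n^3 - 24*n^2 + 32*n + 128) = n*(n - 4)*(n^3 + 2*n^2 - 16*n - 32) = n*(n - 4)^2*(n^2 + 6*n + 8) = n*(n - 4)^2*(n + 4)*(n + 2)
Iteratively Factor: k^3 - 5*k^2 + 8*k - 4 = (k - 2)*(k^2 - 3*k + 2) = (k - 2)^2*(k - 1)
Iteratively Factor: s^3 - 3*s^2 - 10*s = (s + 2)*(s^2 - 5*s) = (s - 5)*(s + 2)*(s)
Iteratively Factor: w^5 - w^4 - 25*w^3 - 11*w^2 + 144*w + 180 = (w + 2)*(w^4 - 3*w^3 - 19*w^2 + 27*w + 90) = (w + 2)*(w + 3)*(w^3 - 6*w^2 - w + 30) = (w - 3)*(w + 2)*(w + 3)*(w^2 - 3*w - 10) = (w - 5)*(w - 3)*(w + 2)*(w + 3)*(w + 2)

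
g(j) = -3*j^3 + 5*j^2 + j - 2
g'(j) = -9*j^2 + 10*j + 1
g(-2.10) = 45.73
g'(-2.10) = -59.69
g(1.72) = -0.75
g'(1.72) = -8.43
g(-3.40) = 170.31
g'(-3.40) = -137.04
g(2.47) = -14.23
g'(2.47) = -29.21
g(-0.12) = -2.04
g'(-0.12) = -0.33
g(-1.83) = 31.30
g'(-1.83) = -47.44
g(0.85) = 0.62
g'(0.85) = 3.00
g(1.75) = -1.02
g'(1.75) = -9.06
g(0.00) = -2.00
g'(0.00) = 1.00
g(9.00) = -1775.00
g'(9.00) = -638.00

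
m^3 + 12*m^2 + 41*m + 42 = (m + 2)*(m + 3)*(m + 7)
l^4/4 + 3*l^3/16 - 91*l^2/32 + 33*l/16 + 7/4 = (l/4 + 1)*(l - 2)*(l - 7/4)*(l + 1/2)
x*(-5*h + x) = -5*h*x + x^2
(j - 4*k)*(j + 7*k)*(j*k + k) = j^3*k + 3*j^2*k^2 + j^2*k - 28*j*k^3 + 3*j*k^2 - 28*k^3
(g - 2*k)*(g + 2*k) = g^2 - 4*k^2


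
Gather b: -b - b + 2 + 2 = 4 - 2*b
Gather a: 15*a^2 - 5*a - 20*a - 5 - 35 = 15*a^2 - 25*a - 40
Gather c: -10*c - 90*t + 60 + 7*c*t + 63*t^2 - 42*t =c*(7*t - 10) + 63*t^2 - 132*t + 60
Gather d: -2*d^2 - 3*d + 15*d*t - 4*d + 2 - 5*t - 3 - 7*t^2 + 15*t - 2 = -2*d^2 + d*(15*t - 7) - 7*t^2 + 10*t - 3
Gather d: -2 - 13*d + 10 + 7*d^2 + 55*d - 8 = 7*d^2 + 42*d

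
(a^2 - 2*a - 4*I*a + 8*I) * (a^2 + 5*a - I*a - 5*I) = a^4 + 3*a^3 - 5*I*a^3 - 14*a^2 - 15*I*a^2 - 12*a + 50*I*a + 40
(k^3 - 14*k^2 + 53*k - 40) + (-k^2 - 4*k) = k^3 - 15*k^2 + 49*k - 40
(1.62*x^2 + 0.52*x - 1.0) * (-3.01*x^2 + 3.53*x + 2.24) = -4.8762*x^4 + 4.1534*x^3 + 8.4744*x^2 - 2.3652*x - 2.24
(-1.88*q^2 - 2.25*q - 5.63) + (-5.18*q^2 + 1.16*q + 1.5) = -7.06*q^2 - 1.09*q - 4.13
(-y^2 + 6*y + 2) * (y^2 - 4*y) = -y^4 + 10*y^3 - 22*y^2 - 8*y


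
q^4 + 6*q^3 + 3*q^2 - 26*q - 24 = (q - 2)*(q + 1)*(q + 3)*(q + 4)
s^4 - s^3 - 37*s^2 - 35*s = s*(s - 7)*(s + 1)*(s + 5)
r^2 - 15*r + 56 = (r - 8)*(r - 7)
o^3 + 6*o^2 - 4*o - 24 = (o - 2)*(o + 2)*(o + 6)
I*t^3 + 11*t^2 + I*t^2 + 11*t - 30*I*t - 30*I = (t - 6*I)*(t - 5*I)*(I*t + I)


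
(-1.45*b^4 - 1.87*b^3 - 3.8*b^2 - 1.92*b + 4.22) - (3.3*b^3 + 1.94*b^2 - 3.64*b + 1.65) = -1.45*b^4 - 5.17*b^3 - 5.74*b^2 + 1.72*b + 2.57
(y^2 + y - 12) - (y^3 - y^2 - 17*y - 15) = -y^3 + 2*y^2 + 18*y + 3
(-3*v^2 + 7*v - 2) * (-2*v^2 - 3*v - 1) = 6*v^4 - 5*v^3 - 14*v^2 - v + 2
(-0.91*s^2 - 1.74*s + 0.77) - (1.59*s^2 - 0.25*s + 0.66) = -2.5*s^2 - 1.49*s + 0.11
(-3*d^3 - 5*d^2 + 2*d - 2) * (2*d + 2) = -6*d^4 - 16*d^3 - 6*d^2 - 4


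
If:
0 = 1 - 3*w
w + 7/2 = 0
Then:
No Solution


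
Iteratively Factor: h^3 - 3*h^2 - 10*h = (h)*(h^2 - 3*h - 10) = h*(h + 2)*(h - 5)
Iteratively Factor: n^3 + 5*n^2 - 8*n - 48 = (n + 4)*(n^2 + n - 12) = (n + 4)^2*(n - 3)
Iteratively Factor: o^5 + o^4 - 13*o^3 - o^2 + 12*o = (o - 1)*(o^4 + 2*o^3 - 11*o^2 - 12*o) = (o - 1)*(o + 1)*(o^3 + o^2 - 12*o) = o*(o - 1)*(o + 1)*(o^2 + o - 12) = o*(o - 1)*(o + 1)*(o + 4)*(o - 3)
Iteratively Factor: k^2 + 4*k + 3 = (k + 3)*(k + 1)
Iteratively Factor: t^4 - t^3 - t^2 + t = (t - 1)*(t^3 - t) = t*(t - 1)*(t^2 - 1) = t*(t - 1)^2*(t + 1)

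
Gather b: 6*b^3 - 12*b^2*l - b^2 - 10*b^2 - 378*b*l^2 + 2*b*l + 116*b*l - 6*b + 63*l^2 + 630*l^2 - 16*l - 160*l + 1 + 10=6*b^3 + b^2*(-12*l - 11) + b*(-378*l^2 + 118*l - 6) + 693*l^2 - 176*l + 11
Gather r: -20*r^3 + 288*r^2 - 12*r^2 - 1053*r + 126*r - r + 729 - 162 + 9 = -20*r^3 + 276*r^2 - 928*r + 576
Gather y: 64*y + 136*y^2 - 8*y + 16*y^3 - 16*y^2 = 16*y^3 + 120*y^2 + 56*y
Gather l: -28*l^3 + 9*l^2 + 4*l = -28*l^3 + 9*l^2 + 4*l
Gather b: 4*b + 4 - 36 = 4*b - 32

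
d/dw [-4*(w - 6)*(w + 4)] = 8 - 8*w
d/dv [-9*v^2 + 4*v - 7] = 4 - 18*v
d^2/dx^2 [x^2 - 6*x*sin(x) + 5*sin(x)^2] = 6*x*sin(x) - 20*sin(x)^2 - 12*cos(x) + 12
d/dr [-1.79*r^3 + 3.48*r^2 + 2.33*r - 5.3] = -5.37*r^2 + 6.96*r + 2.33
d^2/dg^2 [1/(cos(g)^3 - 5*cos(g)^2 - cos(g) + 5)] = ((5 - cos(g))*(-cos(g) - 40*cos(2*g) + 9*cos(3*g))/4 + 2*(-3*cos(g)^2 + 10*cos(g) + 1)^2)/((5 - cos(g))^3*sin(g)^4)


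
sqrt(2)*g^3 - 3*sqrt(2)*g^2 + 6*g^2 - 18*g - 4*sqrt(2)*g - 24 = (g - 4)*(g + 3*sqrt(2))*(sqrt(2)*g + sqrt(2))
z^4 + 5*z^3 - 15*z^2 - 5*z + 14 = (z - 2)*(z - 1)*(z + 1)*(z + 7)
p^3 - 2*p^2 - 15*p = p*(p - 5)*(p + 3)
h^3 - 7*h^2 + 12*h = h*(h - 4)*(h - 3)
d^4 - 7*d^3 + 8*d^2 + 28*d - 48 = (d - 4)*(d - 3)*(d - 2)*(d + 2)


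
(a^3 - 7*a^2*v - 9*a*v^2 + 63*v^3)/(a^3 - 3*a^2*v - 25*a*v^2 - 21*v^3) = (a - 3*v)/(a + v)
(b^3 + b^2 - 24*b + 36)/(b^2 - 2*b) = b + 3 - 18/b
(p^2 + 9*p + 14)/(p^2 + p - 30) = (p^2 + 9*p + 14)/(p^2 + p - 30)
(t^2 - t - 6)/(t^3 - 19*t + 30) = (t + 2)/(t^2 + 3*t - 10)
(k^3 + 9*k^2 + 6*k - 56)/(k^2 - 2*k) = k + 11 + 28/k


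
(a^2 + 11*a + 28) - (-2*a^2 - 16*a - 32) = 3*a^2 + 27*a + 60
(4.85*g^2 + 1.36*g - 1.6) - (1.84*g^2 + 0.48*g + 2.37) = 3.01*g^2 + 0.88*g - 3.97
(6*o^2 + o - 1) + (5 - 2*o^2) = 4*o^2 + o + 4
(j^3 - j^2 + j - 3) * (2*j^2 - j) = 2*j^5 - 3*j^4 + 3*j^3 - 7*j^2 + 3*j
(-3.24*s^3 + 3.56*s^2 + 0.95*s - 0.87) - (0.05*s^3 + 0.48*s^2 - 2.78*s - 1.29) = -3.29*s^3 + 3.08*s^2 + 3.73*s + 0.42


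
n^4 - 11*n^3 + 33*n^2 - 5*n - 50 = (n - 5)^2*(n - 2)*(n + 1)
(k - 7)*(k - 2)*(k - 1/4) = k^3 - 37*k^2/4 + 65*k/4 - 7/2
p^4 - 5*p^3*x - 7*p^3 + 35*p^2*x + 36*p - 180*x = (p - 6)*(p - 3)*(p + 2)*(p - 5*x)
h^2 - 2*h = h*(h - 2)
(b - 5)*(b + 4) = b^2 - b - 20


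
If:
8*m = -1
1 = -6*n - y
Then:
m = -1/8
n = -y/6 - 1/6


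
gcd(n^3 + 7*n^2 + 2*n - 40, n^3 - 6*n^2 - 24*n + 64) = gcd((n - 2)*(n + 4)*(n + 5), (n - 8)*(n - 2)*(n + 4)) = n^2 + 2*n - 8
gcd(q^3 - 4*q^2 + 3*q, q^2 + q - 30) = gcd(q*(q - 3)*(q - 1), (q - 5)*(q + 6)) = 1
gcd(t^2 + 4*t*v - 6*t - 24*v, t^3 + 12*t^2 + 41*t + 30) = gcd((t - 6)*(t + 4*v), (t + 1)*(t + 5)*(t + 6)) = 1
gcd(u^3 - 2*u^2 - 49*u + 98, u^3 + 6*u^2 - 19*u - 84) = u + 7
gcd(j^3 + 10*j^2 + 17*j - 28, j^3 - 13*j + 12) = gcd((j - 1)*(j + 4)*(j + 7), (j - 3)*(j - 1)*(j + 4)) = j^2 + 3*j - 4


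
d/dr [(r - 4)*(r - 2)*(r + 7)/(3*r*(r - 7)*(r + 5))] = (-3*r^4 - 2*r^3 - 271*r^2 + 224*r + 1960)/(3*r^2*(r^4 - 4*r^3 - 66*r^2 + 140*r + 1225))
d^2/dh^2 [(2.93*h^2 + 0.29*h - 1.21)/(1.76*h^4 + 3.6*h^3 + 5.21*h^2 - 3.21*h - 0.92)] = (54.455808*h^8 + 122.166528*h^7 - 23.351136*h^6 + 7.14863999999966*h^5 - 28.41072*h^4 - 70.0732120000001*h^3 - 40.890174*h^2 + 105.712014*h - 33.288418)/(5.451776*h^12 + 33.45408*h^11 + 116.844288*h^10 + 214.889472*h^9 + 215.304912*h^8 - 43.229736*h^7 - 251.799943*h^6 - 222.460731*h^5 + 154.393479*h^4 + 68.381991*h^3 - 15.210084*h^2 - 8.150832*h - 0.778688)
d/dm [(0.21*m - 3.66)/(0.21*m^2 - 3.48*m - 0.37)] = (-0.0441*m^2 + 1.5372*m - 12.8145)/(0.0441*m^4 - 1.4616*m^3 + 11.955*m^2 + 2.5752*m + 0.1369)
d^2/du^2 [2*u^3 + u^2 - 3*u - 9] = 12*u + 2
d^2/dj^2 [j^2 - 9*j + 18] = 2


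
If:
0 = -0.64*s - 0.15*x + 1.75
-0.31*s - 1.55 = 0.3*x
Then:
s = 5.21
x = -10.55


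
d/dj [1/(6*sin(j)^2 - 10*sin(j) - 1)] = 2*(5 - 6*sin(j))*cos(j)/(-6*sin(j)^2 + 10*sin(j) + 1)^2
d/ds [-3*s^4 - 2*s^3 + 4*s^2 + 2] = 2*s*(-6*s^2 - 3*s + 4)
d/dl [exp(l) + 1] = exp(l)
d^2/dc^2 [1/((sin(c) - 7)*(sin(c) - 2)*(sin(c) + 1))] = (-9*sin(c)^5 + 97*sin(c)^4 - 351*sin(c)^3 + 469*sin(c)^2 - 528*sin(c) + 274)/((sin(c) - 7)^3*(sin(c) - 2)^3*(sin(c) + 1)^2)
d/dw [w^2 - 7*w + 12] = 2*w - 7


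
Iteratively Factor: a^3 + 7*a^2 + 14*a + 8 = (a + 4)*(a^2 + 3*a + 2) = (a + 2)*(a + 4)*(a + 1)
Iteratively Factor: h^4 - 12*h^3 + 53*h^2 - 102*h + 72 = (h - 4)*(h^3 - 8*h^2 + 21*h - 18) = (h - 4)*(h - 3)*(h^2 - 5*h + 6) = (h - 4)*(h - 3)*(h - 2)*(h - 3)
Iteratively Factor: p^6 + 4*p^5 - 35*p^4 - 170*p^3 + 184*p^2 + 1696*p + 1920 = (p - 5)*(p^5 + 9*p^4 + 10*p^3 - 120*p^2 - 416*p - 384) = (p - 5)*(p + 3)*(p^4 + 6*p^3 - 8*p^2 - 96*p - 128) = (p - 5)*(p + 2)*(p + 3)*(p^3 + 4*p^2 - 16*p - 64) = (p - 5)*(p - 4)*(p + 2)*(p + 3)*(p^2 + 8*p + 16) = (p - 5)*(p - 4)*(p + 2)*(p + 3)*(p + 4)*(p + 4)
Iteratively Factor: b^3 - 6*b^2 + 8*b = (b - 2)*(b^2 - 4*b) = b*(b - 2)*(b - 4)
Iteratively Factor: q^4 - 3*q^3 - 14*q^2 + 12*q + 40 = (q + 2)*(q^3 - 5*q^2 - 4*q + 20) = (q + 2)^2*(q^2 - 7*q + 10) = (q - 5)*(q + 2)^2*(q - 2)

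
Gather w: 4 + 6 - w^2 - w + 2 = -w^2 - w + 12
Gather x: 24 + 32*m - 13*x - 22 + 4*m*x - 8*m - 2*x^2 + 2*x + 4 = 24*m - 2*x^2 + x*(4*m - 11) + 6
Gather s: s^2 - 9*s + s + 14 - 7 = s^2 - 8*s + 7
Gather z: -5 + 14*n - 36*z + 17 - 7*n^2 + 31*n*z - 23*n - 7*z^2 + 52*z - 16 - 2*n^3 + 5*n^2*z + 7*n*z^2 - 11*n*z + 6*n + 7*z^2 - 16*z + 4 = -2*n^3 - 7*n^2 + 7*n*z^2 - 3*n + z*(5*n^2 + 20*n)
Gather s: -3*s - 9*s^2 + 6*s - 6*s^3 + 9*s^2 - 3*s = -6*s^3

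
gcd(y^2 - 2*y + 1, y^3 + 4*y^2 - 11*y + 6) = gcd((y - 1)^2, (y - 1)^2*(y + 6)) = y^2 - 2*y + 1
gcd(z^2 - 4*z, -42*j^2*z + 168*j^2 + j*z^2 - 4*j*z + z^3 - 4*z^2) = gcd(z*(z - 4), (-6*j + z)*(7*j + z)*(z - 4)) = z - 4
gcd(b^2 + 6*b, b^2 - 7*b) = b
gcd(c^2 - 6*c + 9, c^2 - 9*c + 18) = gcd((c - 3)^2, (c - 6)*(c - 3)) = c - 3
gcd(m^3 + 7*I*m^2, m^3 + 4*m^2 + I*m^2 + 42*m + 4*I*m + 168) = m + 7*I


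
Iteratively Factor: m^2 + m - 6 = (m + 3)*(m - 2)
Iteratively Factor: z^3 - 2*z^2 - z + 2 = (z - 1)*(z^2 - z - 2) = (z - 1)*(z + 1)*(z - 2)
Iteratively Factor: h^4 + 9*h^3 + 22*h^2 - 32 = (h + 4)*(h^3 + 5*h^2 + 2*h - 8) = (h + 2)*(h + 4)*(h^2 + 3*h - 4) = (h + 2)*(h + 4)^2*(h - 1)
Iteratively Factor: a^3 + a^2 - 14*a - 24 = (a - 4)*(a^2 + 5*a + 6) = (a - 4)*(a + 2)*(a + 3)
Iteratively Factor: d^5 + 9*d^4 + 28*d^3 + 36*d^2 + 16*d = (d)*(d^4 + 9*d^3 + 28*d^2 + 36*d + 16) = d*(d + 1)*(d^3 + 8*d^2 + 20*d + 16) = d*(d + 1)*(d + 2)*(d^2 + 6*d + 8) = d*(d + 1)*(d + 2)*(d + 4)*(d + 2)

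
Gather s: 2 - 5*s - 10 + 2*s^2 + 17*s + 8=2*s^2 + 12*s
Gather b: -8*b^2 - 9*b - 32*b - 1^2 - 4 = -8*b^2 - 41*b - 5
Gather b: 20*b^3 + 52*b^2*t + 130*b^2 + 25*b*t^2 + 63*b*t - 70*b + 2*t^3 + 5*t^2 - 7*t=20*b^3 + b^2*(52*t + 130) + b*(25*t^2 + 63*t - 70) + 2*t^3 + 5*t^2 - 7*t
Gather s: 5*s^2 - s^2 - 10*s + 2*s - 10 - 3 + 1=4*s^2 - 8*s - 12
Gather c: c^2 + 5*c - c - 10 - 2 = c^2 + 4*c - 12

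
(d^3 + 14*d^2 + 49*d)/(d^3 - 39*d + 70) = d*(d + 7)/(d^2 - 7*d + 10)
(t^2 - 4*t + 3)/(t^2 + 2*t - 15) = (t - 1)/(t + 5)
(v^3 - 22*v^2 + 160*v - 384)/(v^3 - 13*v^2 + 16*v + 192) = (v - 6)/(v + 3)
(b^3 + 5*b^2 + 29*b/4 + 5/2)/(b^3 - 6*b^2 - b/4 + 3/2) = (2*b^2 + 9*b + 10)/(2*b^2 - 13*b + 6)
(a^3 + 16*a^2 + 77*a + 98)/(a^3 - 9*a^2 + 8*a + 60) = (a^2 + 14*a + 49)/(a^2 - 11*a + 30)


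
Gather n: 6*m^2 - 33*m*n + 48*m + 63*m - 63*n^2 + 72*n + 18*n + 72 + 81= 6*m^2 + 111*m - 63*n^2 + n*(90 - 33*m) + 153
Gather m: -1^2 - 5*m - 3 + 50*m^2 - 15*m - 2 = 50*m^2 - 20*m - 6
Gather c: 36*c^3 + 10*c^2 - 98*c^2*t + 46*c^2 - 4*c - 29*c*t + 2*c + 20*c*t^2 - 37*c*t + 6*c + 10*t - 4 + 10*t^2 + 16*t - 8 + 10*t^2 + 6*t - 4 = 36*c^3 + c^2*(56 - 98*t) + c*(20*t^2 - 66*t + 4) + 20*t^2 + 32*t - 16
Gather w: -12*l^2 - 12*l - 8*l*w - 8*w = -12*l^2 - 12*l + w*(-8*l - 8)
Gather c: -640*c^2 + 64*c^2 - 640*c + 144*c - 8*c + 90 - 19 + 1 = -576*c^2 - 504*c + 72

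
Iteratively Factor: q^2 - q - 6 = (q + 2)*(q - 3)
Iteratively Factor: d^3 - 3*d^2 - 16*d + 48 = (d + 4)*(d^2 - 7*d + 12) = (d - 3)*(d + 4)*(d - 4)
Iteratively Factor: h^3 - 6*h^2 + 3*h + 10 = (h - 5)*(h^2 - h - 2) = (h - 5)*(h - 2)*(h + 1)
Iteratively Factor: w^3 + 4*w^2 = (w)*(w^2 + 4*w) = w*(w + 4)*(w)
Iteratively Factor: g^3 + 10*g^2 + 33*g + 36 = (g + 3)*(g^2 + 7*g + 12) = (g + 3)^2*(g + 4)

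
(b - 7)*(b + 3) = b^2 - 4*b - 21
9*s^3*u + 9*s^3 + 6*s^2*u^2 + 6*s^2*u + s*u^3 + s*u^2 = (3*s + u)^2*(s*u + s)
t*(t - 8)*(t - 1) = t^3 - 9*t^2 + 8*t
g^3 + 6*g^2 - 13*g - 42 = (g - 3)*(g + 2)*(g + 7)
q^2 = q^2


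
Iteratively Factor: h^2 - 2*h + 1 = (h - 1)*(h - 1)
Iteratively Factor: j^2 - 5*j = (j)*(j - 5)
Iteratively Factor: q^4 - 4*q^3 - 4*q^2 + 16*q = (q)*(q^3 - 4*q^2 - 4*q + 16) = q*(q + 2)*(q^2 - 6*q + 8) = q*(q - 2)*(q + 2)*(q - 4)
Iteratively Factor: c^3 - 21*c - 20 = (c - 5)*(c^2 + 5*c + 4) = (c - 5)*(c + 4)*(c + 1)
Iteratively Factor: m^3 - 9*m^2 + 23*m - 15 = (m - 5)*(m^2 - 4*m + 3) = (m - 5)*(m - 3)*(m - 1)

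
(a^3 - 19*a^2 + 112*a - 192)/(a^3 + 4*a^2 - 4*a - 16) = (a^3 - 19*a^2 + 112*a - 192)/(a^3 + 4*a^2 - 4*a - 16)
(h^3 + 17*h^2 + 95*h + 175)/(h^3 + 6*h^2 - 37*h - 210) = (h + 5)/(h - 6)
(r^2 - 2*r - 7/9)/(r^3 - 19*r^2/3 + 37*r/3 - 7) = (r + 1/3)/(r^2 - 4*r + 3)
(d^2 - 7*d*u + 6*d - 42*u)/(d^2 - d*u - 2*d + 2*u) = (d^2 - 7*d*u + 6*d - 42*u)/(d^2 - d*u - 2*d + 2*u)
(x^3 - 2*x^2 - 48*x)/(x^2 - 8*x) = x + 6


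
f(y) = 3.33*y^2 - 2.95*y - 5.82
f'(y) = 6.66*y - 2.95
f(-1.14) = 1.87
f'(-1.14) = -10.54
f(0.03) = -5.91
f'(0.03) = -2.75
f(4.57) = 50.25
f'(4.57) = 27.49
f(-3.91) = 56.62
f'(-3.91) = -28.99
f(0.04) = -5.93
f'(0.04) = -2.68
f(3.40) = 22.64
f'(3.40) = 19.69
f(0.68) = -6.29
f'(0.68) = 1.58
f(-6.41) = 149.91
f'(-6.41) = -45.64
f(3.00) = 15.30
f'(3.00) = 17.03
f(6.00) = 96.36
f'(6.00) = 37.01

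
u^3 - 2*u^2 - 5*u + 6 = (u - 3)*(u - 1)*(u + 2)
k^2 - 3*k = k*(k - 3)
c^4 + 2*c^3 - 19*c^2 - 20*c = c*(c - 4)*(c + 1)*(c + 5)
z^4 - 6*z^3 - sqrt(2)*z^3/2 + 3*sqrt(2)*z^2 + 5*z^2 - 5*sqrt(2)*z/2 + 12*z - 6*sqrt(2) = (z - 4)*(z - 3)*(z + 1)*(z - sqrt(2)/2)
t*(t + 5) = t^2 + 5*t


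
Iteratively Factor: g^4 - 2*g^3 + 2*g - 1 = (g + 1)*(g^3 - 3*g^2 + 3*g - 1) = (g - 1)*(g + 1)*(g^2 - 2*g + 1) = (g - 1)^2*(g + 1)*(g - 1)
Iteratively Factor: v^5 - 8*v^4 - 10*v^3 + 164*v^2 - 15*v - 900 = (v - 5)*(v^4 - 3*v^3 - 25*v^2 + 39*v + 180) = (v - 5)*(v - 4)*(v^3 + v^2 - 21*v - 45) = (v - 5)*(v - 4)*(v + 3)*(v^2 - 2*v - 15) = (v - 5)^2*(v - 4)*(v + 3)*(v + 3)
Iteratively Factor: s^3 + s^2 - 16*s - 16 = (s - 4)*(s^2 + 5*s + 4) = (s - 4)*(s + 4)*(s + 1)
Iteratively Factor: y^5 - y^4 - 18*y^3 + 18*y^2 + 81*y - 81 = (y - 1)*(y^4 - 18*y^2 + 81) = (y - 1)*(y + 3)*(y^3 - 3*y^2 - 9*y + 27) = (y - 3)*(y - 1)*(y + 3)*(y^2 - 9) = (y - 3)^2*(y - 1)*(y + 3)*(y + 3)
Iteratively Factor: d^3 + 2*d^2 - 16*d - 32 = (d + 2)*(d^2 - 16) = (d + 2)*(d + 4)*(d - 4)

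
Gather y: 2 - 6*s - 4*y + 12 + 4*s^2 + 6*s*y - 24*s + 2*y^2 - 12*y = 4*s^2 - 30*s + 2*y^2 + y*(6*s - 16) + 14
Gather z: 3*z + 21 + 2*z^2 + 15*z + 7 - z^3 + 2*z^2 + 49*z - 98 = -z^3 + 4*z^2 + 67*z - 70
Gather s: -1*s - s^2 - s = -s^2 - 2*s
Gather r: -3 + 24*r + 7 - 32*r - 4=-8*r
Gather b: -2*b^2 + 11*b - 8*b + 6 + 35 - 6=-2*b^2 + 3*b + 35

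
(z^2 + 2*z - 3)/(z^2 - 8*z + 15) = (z^2 + 2*z - 3)/(z^2 - 8*z + 15)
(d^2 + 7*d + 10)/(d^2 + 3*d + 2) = (d + 5)/(d + 1)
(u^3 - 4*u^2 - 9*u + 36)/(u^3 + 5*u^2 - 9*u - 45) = (u - 4)/(u + 5)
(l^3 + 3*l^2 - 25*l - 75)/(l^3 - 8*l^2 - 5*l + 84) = (l^2 - 25)/(l^2 - 11*l + 28)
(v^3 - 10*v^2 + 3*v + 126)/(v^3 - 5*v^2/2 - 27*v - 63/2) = 2*(v - 6)/(2*v + 3)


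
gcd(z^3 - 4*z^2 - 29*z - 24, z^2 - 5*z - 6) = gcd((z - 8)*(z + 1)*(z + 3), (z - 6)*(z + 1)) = z + 1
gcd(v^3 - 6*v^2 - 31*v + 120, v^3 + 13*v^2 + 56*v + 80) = v + 5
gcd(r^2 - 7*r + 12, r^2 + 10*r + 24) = 1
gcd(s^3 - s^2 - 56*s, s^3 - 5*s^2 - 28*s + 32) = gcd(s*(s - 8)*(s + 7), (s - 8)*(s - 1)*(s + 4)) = s - 8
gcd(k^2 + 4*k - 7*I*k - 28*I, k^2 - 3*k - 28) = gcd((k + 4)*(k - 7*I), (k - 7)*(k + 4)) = k + 4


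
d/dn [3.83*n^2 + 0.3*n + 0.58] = 7.66*n + 0.3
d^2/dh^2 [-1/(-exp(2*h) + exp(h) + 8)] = ((1 - 4*exp(h))*(-exp(2*h) + exp(h) + 8) - 2*(2*exp(h) - 1)^2*exp(h))*exp(h)/(-exp(2*h) + exp(h) + 8)^3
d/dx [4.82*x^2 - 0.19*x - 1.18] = 9.64*x - 0.19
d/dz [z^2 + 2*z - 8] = 2*z + 2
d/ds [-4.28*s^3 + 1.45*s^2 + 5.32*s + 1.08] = -12.84*s^2 + 2.9*s + 5.32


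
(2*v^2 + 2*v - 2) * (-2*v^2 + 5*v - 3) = -4*v^4 + 6*v^3 + 8*v^2 - 16*v + 6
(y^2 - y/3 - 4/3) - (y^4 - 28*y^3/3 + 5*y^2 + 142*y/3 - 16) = -y^4 + 28*y^3/3 - 4*y^2 - 143*y/3 + 44/3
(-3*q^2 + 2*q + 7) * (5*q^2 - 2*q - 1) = -15*q^4 + 16*q^3 + 34*q^2 - 16*q - 7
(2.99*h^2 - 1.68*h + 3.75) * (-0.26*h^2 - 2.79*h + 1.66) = -0.7774*h^4 - 7.9053*h^3 + 8.6756*h^2 - 13.2513*h + 6.225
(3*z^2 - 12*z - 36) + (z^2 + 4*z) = 4*z^2 - 8*z - 36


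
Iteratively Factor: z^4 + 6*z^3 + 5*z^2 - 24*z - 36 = (z - 2)*(z^3 + 8*z^2 + 21*z + 18) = (z - 2)*(z + 3)*(z^2 + 5*z + 6) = (z - 2)*(z + 2)*(z + 3)*(z + 3)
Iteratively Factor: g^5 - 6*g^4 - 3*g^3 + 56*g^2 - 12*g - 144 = (g + 2)*(g^4 - 8*g^3 + 13*g^2 + 30*g - 72) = (g - 4)*(g + 2)*(g^3 - 4*g^2 - 3*g + 18) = (g - 4)*(g + 2)^2*(g^2 - 6*g + 9) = (g - 4)*(g - 3)*(g + 2)^2*(g - 3)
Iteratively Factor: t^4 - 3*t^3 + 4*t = (t - 2)*(t^3 - t^2 - 2*t) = (t - 2)^2*(t^2 + t) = t*(t - 2)^2*(t + 1)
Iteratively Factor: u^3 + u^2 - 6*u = (u - 2)*(u^2 + 3*u) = (u - 2)*(u + 3)*(u)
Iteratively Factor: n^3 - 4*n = (n + 2)*(n^2 - 2*n) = n*(n + 2)*(n - 2)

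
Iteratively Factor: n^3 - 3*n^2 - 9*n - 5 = (n + 1)*(n^2 - 4*n - 5) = (n - 5)*(n + 1)*(n + 1)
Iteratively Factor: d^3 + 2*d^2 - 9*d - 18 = (d - 3)*(d^2 + 5*d + 6) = (d - 3)*(d + 2)*(d + 3)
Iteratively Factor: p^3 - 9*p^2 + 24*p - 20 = (p - 2)*(p^2 - 7*p + 10) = (p - 2)^2*(p - 5)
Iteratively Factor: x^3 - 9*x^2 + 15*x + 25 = (x - 5)*(x^2 - 4*x - 5) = (x - 5)^2*(x + 1)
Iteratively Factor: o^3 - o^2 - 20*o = (o + 4)*(o^2 - 5*o) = o*(o + 4)*(o - 5)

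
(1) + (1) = 2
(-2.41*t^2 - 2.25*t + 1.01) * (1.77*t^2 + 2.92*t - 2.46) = -4.2657*t^4 - 11.0197*t^3 + 1.1463*t^2 + 8.4842*t - 2.4846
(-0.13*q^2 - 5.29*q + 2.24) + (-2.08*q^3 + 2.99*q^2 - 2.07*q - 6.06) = -2.08*q^3 + 2.86*q^2 - 7.36*q - 3.82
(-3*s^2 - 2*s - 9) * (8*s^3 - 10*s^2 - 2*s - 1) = -24*s^5 + 14*s^4 - 46*s^3 + 97*s^2 + 20*s + 9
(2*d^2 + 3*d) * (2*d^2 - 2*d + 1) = 4*d^4 + 2*d^3 - 4*d^2 + 3*d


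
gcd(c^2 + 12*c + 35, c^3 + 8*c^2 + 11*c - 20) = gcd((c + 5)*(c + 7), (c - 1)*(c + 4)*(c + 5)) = c + 5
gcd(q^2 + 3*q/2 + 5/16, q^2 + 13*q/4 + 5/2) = q + 5/4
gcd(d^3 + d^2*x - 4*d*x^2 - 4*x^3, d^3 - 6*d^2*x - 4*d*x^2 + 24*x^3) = -d^2 + 4*x^2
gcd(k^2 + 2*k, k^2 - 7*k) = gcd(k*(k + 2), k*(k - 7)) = k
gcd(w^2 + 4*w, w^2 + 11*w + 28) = w + 4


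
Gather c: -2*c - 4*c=-6*c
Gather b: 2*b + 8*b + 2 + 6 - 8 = 10*b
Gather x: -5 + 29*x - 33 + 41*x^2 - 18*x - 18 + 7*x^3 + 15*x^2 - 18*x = 7*x^3 + 56*x^2 - 7*x - 56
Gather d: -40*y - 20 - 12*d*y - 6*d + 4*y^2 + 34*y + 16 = d*(-12*y - 6) + 4*y^2 - 6*y - 4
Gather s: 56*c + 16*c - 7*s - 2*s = 72*c - 9*s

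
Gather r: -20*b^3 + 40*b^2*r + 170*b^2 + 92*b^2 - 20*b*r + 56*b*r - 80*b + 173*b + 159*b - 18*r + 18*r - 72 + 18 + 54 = -20*b^3 + 262*b^2 + 252*b + r*(40*b^2 + 36*b)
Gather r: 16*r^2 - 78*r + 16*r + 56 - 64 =16*r^2 - 62*r - 8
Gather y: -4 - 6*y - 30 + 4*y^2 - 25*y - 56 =4*y^2 - 31*y - 90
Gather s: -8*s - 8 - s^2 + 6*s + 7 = -s^2 - 2*s - 1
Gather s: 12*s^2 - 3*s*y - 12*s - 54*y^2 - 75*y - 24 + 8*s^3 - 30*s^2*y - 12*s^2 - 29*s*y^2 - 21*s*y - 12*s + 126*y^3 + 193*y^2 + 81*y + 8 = 8*s^3 - 30*s^2*y + s*(-29*y^2 - 24*y - 24) + 126*y^3 + 139*y^2 + 6*y - 16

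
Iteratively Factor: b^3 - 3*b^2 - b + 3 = (b + 1)*(b^2 - 4*b + 3) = (b - 3)*(b + 1)*(b - 1)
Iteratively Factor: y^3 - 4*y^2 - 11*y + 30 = (y + 3)*(y^2 - 7*y + 10) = (y - 5)*(y + 3)*(y - 2)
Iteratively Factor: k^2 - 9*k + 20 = (k - 4)*(k - 5)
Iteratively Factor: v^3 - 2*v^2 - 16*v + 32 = (v + 4)*(v^2 - 6*v + 8) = (v - 2)*(v + 4)*(v - 4)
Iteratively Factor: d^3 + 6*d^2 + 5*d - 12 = (d + 4)*(d^2 + 2*d - 3) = (d + 3)*(d + 4)*(d - 1)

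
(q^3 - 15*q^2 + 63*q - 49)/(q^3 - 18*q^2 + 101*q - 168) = (q^2 - 8*q + 7)/(q^2 - 11*q + 24)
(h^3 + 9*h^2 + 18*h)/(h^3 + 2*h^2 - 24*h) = (h + 3)/(h - 4)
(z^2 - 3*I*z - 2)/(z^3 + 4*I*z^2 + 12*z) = (z - I)/(z*(z + 6*I))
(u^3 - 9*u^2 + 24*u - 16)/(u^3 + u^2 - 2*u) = (u^2 - 8*u + 16)/(u*(u + 2))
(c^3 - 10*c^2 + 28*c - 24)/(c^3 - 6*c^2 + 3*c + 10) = (c^2 - 8*c + 12)/(c^2 - 4*c - 5)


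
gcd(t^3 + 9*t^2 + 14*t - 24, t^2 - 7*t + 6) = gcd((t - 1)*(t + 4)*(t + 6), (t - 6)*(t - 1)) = t - 1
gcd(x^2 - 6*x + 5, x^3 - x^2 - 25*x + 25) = x^2 - 6*x + 5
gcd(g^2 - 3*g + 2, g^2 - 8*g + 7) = g - 1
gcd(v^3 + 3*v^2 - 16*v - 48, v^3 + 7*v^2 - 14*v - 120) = v - 4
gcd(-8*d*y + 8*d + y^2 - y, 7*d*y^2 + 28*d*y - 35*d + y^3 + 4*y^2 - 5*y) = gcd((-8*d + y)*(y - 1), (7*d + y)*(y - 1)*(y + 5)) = y - 1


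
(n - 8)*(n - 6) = n^2 - 14*n + 48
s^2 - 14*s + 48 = (s - 8)*(s - 6)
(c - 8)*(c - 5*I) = c^2 - 8*c - 5*I*c + 40*I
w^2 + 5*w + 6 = (w + 2)*(w + 3)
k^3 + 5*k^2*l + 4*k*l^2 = k*(k + l)*(k + 4*l)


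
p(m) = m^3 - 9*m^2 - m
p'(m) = 3*m^2 - 18*m - 1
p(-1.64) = -26.98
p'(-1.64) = 36.59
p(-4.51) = -270.28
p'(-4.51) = 141.20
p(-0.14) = -0.04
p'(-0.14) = 1.58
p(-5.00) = -345.00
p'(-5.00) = 164.00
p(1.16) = -11.71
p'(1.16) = -17.84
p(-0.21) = -0.20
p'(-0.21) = 2.91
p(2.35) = -39.07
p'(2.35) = -26.73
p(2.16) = -34.07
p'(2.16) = -25.88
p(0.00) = 0.00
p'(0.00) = -1.00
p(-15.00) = -5385.00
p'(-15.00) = 944.00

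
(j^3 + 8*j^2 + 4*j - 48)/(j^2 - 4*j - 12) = (-j^3 - 8*j^2 - 4*j + 48)/(-j^2 + 4*j + 12)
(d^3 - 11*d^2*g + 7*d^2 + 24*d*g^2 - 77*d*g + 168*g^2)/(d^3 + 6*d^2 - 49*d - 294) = (d^2 - 11*d*g + 24*g^2)/(d^2 - d - 42)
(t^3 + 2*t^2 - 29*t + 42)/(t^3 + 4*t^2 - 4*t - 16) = (t^2 + 4*t - 21)/(t^2 + 6*t + 8)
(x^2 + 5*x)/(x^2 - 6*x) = (x + 5)/(x - 6)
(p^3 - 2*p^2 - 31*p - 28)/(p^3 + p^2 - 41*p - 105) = (p^2 + 5*p + 4)/(p^2 + 8*p + 15)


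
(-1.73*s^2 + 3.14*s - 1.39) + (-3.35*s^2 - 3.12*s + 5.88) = -5.08*s^2 + 0.02*s + 4.49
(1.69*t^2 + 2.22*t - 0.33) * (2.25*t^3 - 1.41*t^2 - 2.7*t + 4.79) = 3.8025*t^5 + 2.6121*t^4 - 8.4357*t^3 + 2.5664*t^2 + 11.5248*t - 1.5807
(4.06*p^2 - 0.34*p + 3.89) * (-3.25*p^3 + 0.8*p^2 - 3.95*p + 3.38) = -13.195*p^5 + 4.353*p^4 - 28.9515*p^3 + 18.1778*p^2 - 16.5147*p + 13.1482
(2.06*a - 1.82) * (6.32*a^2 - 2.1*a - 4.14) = 13.0192*a^3 - 15.8284*a^2 - 4.7064*a + 7.5348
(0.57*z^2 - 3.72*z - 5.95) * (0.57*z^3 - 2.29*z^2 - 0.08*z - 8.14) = 0.3249*z^5 - 3.4257*z^4 + 5.0817*z^3 + 9.2833*z^2 + 30.7568*z + 48.433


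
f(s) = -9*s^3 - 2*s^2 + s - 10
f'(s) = -27*s^2 - 4*s + 1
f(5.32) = -1416.40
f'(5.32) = -784.44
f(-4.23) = 631.17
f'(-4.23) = -465.19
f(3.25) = -336.83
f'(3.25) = -297.19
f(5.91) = -1931.77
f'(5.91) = -965.70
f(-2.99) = 209.71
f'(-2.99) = -228.42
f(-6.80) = 2720.61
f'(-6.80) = -1220.28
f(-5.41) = 1351.12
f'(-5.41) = -767.60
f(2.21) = -114.70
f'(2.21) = -139.71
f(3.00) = -268.00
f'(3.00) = -254.00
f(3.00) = -268.00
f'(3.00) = -254.00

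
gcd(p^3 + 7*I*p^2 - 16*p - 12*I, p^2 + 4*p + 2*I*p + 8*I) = p + 2*I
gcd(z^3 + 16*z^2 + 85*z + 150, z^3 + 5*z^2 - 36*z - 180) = z^2 + 11*z + 30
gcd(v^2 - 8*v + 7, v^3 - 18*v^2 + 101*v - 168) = v - 7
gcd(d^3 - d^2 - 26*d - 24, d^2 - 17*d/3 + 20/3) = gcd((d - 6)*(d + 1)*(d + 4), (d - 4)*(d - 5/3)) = 1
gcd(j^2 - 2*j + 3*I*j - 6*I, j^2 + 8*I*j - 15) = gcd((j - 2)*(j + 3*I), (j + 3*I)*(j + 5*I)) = j + 3*I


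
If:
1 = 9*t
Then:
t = 1/9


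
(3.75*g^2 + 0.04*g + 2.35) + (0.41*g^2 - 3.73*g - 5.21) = 4.16*g^2 - 3.69*g - 2.86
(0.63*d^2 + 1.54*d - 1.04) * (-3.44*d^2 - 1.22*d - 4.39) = -2.1672*d^4 - 6.0662*d^3 - 1.0669*d^2 - 5.4918*d + 4.5656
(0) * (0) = 0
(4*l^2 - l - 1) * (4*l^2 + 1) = 16*l^4 - 4*l^3 - l - 1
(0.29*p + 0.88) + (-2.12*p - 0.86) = 0.02 - 1.83*p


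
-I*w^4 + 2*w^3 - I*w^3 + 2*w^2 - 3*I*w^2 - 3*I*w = w*(w - I)*(w + 3*I)*(-I*w - I)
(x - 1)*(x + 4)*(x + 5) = x^3 + 8*x^2 + 11*x - 20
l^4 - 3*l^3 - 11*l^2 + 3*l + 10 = (l - 5)*(l - 1)*(l + 1)*(l + 2)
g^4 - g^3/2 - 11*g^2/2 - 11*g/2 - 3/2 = (g - 3)*(g + 1/2)*(g + 1)^2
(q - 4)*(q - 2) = q^2 - 6*q + 8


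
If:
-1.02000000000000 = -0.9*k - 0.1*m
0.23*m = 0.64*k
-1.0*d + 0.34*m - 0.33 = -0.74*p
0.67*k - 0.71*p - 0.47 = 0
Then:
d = 0.60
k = 0.87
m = 2.41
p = 0.15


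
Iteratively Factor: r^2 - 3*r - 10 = (r + 2)*(r - 5)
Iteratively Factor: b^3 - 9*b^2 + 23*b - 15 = (b - 1)*(b^2 - 8*b + 15) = (b - 5)*(b - 1)*(b - 3)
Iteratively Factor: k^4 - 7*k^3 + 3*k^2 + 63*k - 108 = (k - 4)*(k^3 - 3*k^2 - 9*k + 27) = (k - 4)*(k + 3)*(k^2 - 6*k + 9) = (k - 4)*(k - 3)*(k + 3)*(k - 3)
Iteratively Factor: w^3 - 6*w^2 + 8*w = (w - 4)*(w^2 - 2*w) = w*(w - 4)*(w - 2)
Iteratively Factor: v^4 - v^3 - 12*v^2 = (v + 3)*(v^3 - 4*v^2) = v*(v + 3)*(v^2 - 4*v) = v^2*(v + 3)*(v - 4)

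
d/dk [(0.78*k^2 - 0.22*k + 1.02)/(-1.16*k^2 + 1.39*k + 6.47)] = (0.829*k^2 + 12.4596*k - 2.8412)/(1.3456*k^4 - 3.2248*k^3 - 13.0783*k^2 + 17.9866*k + 41.8609)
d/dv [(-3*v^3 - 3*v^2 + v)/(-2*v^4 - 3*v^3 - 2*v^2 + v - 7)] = (-6*v^6 - 12*v^5 + 3*v^4 + 62*v^2 + 42*v - 7)/(4*v^8 + 12*v^7 + 17*v^6 + 8*v^5 + 26*v^4 + 38*v^3 + 29*v^2 - 14*v + 49)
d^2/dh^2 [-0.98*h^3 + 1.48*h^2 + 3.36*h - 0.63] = 2.96 - 5.88*h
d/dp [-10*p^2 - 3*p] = -20*p - 3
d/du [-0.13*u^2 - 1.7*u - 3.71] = -0.26*u - 1.7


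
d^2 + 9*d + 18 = (d + 3)*(d + 6)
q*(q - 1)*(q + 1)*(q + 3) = q^4 + 3*q^3 - q^2 - 3*q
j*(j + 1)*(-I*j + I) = -I*j^3 + I*j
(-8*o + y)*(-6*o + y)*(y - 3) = 48*o^2*y - 144*o^2 - 14*o*y^2 + 42*o*y + y^3 - 3*y^2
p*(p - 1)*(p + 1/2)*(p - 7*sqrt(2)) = p^4 - 7*sqrt(2)*p^3 - p^3/2 - p^2/2 + 7*sqrt(2)*p^2/2 + 7*sqrt(2)*p/2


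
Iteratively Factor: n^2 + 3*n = (n + 3)*(n)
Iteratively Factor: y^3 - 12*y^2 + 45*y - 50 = (y - 2)*(y^2 - 10*y + 25) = (y - 5)*(y - 2)*(y - 5)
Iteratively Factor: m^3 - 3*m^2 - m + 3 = (m - 1)*(m^2 - 2*m - 3) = (m - 3)*(m - 1)*(m + 1)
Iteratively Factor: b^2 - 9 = (b - 3)*(b + 3)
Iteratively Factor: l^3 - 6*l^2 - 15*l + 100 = (l + 4)*(l^2 - 10*l + 25) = (l - 5)*(l + 4)*(l - 5)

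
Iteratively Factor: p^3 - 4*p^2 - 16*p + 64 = (p - 4)*(p^2 - 16) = (p - 4)*(p + 4)*(p - 4)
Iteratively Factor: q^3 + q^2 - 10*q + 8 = (q - 2)*(q^2 + 3*q - 4) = (q - 2)*(q - 1)*(q + 4)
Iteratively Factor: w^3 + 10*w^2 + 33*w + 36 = (w + 3)*(w^2 + 7*w + 12) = (w + 3)*(w + 4)*(w + 3)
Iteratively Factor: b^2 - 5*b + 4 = (b - 4)*(b - 1)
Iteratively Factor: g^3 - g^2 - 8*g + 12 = (g - 2)*(g^2 + g - 6) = (g - 2)*(g + 3)*(g - 2)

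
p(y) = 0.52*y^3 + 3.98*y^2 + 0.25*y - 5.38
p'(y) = 1.56*y^2 + 7.96*y + 0.25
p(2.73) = 35.55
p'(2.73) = 33.61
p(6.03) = 254.86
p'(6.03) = 104.97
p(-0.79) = -3.35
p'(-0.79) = -5.06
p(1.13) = 0.73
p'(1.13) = 11.24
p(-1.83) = 4.30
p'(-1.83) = -9.09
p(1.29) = 2.68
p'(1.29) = 13.11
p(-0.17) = -5.31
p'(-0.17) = -1.06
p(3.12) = 49.94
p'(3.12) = 40.27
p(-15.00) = -868.63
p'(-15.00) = 231.85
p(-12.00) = -333.82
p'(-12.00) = 129.37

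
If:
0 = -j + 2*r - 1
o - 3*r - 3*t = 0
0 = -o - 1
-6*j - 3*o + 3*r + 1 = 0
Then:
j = 11/9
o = -1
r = 10/9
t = -13/9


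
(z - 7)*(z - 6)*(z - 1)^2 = z^4 - 15*z^3 + 69*z^2 - 97*z + 42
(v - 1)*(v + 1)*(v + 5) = v^3 + 5*v^2 - v - 5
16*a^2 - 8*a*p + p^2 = (-4*a + p)^2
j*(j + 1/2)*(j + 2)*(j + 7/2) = j^4 + 6*j^3 + 39*j^2/4 + 7*j/2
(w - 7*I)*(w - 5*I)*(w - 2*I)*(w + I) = w^4 - 13*I*w^3 - 45*w^2 + 11*I*w - 70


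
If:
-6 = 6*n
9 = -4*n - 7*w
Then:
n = -1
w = -5/7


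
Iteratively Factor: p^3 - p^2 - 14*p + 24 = (p - 2)*(p^2 + p - 12) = (p - 3)*(p - 2)*(p + 4)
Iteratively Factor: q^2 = (q)*(q)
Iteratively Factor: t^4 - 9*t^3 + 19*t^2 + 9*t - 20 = (t + 1)*(t^3 - 10*t^2 + 29*t - 20) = (t - 5)*(t + 1)*(t^2 - 5*t + 4) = (t - 5)*(t - 1)*(t + 1)*(t - 4)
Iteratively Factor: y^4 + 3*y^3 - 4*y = (y)*(y^3 + 3*y^2 - 4) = y*(y + 2)*(y^2 + y - 2) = y*(y - 1)*(y + 2)*(y + 2)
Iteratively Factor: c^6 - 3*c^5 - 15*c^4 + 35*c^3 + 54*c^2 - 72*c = (c - 1)*(c^5 - 2*c^4 - 17*c^3 + 18*c^2 + 72*c) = (c - 3)*(c - 1)*(c^4 + c^3 - 14*c^2 - 24*c) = (c - 4)*(c - 3)*(c - 1)*(c^3 + 5*c^2 + 6*c) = (c - 4)*(c - 3)*(c - 1)*(c + 3)*(c^2 + 2*c) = (c - 4)*(c - 3)*(c - 1)*(c + 2)*(c + 3)*(c)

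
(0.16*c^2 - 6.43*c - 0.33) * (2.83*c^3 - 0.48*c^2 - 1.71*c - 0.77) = 0.4528*c^5 - 18.2737*c^4 + 1.8789*c^3 + 11.0305*c^2 + 5.5154*c + 0.2541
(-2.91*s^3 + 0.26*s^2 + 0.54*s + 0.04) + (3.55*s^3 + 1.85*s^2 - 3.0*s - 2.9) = 0.64*s^3 + 2.11*s^2 - 2.46*s - 2.86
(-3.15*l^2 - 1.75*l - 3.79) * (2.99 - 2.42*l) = 7.623*l^3 - 5.1835*l^2 + 3.9393*l - 11.3321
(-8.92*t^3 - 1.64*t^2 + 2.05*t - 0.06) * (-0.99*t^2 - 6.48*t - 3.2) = 8.8308*t^5 + 59.4252*t^4 + 37.1417*t^3 - 7.9766*t^2 - 6.1712*t + 0.192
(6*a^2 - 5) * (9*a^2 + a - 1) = 54*a^4 + 6*a^3 - 51*a^2 - 5*a + 5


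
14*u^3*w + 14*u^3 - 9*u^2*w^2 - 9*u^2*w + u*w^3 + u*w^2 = (-7*u + w)*(-2*u + w)*(u*w + u)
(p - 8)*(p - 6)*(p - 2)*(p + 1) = p^4 - 15*p^3 + 60*p^2 - 20*p - 96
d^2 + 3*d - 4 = (d - 1)*(d + 4)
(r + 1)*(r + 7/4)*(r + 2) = r^3 + 19*r^2/4 + 29*r/4 + 7/2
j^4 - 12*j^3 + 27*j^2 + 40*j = j*(j - 8)*(j - 5)*(j + 1)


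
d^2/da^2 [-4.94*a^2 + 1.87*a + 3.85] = -9.88000000000000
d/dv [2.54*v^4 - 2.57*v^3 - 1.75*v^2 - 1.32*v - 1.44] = 10.16*v^3 - 7.71*v^2 - 3.5*v - 1.32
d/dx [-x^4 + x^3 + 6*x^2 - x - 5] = -4*x^3 + 3*x^2 + 12*x - 1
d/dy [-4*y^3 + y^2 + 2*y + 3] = -12*y^2 + 2*y + 2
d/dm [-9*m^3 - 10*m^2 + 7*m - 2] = -27*m^2 - 20*m + 7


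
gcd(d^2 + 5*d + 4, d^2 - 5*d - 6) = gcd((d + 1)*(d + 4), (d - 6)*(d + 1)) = d + 1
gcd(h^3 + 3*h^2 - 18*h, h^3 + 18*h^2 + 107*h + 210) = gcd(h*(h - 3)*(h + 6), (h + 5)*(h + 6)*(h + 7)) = h + 6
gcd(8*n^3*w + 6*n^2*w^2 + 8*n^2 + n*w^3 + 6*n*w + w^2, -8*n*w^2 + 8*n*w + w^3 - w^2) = 1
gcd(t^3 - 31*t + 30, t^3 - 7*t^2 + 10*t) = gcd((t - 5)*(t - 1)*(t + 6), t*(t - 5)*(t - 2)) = t - 5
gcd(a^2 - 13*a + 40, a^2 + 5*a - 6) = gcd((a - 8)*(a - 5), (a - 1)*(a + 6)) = 1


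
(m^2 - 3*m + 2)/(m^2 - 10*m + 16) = (m - 1)/(m - 8)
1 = 1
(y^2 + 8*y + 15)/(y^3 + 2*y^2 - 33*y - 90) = 1/(y - 6)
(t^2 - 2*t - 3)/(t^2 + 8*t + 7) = (t - 3)/(t + 7)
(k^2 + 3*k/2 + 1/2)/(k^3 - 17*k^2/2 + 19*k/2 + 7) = (k + 1)/(k^2 - 9*k + 14)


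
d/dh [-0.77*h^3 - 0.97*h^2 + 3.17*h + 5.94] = -2.31*h^2 - 1.94*h + 3.17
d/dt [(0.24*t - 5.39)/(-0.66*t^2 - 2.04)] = (0.1584*t^2 - 7.1148*t - 0.4896)/(0.4356*t^4 + 2.6928*t^2 + 4.1616)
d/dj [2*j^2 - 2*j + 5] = 4*j - 2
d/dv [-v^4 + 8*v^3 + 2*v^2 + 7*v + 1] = -4*v^3 + 24*v^2 + 4*v + 7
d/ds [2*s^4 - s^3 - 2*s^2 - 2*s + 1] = 8*s^3 - 3*s^2 - 4*s - 2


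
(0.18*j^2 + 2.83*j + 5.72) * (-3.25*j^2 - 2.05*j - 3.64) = -0.585*j^4 - 9.5665*j^3 - 25.0467*j^2 - 22.0272*j - 20.8208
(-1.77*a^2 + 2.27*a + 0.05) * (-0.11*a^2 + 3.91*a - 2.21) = 0.1947*a^4 - 7.1704*a^3 + 12.7819*a^2 - 4.8212*a - 0.1105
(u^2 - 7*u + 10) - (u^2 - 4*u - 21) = 31 - 3*u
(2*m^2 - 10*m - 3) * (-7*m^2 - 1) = -14*m^4 + 70*m^3 + 19*m^2 + 10*m + 3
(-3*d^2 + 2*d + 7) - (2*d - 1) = 8 - 3*d^2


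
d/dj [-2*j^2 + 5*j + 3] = 5 - 4*j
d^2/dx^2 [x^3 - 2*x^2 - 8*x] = 6*x - 4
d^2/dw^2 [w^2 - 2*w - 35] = 2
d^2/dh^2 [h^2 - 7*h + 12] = 2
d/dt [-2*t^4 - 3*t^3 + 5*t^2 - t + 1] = -8*t^3 - 9*t^2 + 10*t - 1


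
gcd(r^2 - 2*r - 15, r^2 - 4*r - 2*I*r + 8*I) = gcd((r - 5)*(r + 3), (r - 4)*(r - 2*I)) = 1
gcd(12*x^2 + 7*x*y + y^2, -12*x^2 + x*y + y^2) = 4*x + y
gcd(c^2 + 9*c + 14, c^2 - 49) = c + 7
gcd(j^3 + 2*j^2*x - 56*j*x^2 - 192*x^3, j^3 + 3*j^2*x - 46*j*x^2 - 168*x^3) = j^2 + 10*j*x + 24*x^2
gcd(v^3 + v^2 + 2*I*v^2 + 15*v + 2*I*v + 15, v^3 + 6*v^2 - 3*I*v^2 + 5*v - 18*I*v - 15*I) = v^2 + v*(1 - 3*I) - 3*I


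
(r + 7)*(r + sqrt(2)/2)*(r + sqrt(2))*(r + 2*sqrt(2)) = r^4 + 7*sqrt(2)*r^3/2 + 7*r^3 + 7*r^2 + 49*sqrt(2)*r^2/2 + 2*sqrt(2)*r + 49*r + 14*sqrt(2)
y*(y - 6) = y^2 - 6*y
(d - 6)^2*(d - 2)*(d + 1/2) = d^4 - 27*d^3/2 + 53*d^2 - 42*d - 36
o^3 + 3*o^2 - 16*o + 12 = (o - 2)*(o - 1)*(o + 6)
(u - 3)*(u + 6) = u^2 + 3*u - 18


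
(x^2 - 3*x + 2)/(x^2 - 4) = (x - 1)/(x + 2)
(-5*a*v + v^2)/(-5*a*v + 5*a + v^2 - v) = v/(v - 1)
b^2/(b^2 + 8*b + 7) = b^2/(b^2 + 8*b + 7)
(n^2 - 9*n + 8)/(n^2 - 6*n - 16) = (n - 1)/(n + 2)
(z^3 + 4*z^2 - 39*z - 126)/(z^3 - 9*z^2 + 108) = (z + 7)/(z - 6)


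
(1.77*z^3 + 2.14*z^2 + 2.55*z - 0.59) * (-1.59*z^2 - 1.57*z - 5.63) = -2.8143*z^5 - 6.1815*z^4 - 17.3794*z^3 - 15.1136*z^2 - 13.4302*z + 3.3217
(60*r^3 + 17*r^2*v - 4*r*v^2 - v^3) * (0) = 0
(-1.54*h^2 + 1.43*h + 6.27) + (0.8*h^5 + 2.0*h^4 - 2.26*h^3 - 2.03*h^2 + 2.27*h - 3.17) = 0.8*h^5 + 2.0*h^4 - 2.26*h^3 - 3.57*h^2 + 3.7*h + 3.1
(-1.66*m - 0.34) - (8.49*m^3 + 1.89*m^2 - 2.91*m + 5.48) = -8.49*m^3 - 1.89*m^2 + 1.25*m - 5.82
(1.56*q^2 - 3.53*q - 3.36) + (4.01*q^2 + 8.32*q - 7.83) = 5.57*q^2 + 4.79*q - 11.19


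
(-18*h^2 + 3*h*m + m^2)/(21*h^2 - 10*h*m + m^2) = (-6*h - m)/(7*h - m)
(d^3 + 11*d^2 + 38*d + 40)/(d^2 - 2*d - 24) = (d^2 + 7*d + 10)/(d - 6)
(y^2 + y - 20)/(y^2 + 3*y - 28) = (y + 5)/(y + 7)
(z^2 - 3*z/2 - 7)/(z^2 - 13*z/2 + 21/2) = (z + 2)/(z - 3)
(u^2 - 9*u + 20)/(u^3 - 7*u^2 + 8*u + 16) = (u - 5)/(u^2 - 3*u - 4)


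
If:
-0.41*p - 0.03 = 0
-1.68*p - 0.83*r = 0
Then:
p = -0.07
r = 0.15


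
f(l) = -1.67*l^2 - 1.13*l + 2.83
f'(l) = -3.34*l - 1.13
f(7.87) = -109.50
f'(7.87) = -27.42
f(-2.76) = -6.77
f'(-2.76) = 8.09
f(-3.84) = -17.46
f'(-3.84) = 11.70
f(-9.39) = -133.81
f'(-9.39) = 30.23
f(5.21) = -48.39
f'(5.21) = -18.53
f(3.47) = -21.20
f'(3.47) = -12.72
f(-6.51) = -60.59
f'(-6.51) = 20.61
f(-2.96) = -8.46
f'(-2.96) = 8.76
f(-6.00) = -50.51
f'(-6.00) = 18.91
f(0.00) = 2.83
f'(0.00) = -1.13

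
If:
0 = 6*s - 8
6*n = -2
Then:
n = -1/3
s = 4/3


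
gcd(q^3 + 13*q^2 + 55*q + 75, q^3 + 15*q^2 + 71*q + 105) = q^2 + 8*q + 15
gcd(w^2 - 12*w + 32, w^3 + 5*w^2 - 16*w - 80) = w - 4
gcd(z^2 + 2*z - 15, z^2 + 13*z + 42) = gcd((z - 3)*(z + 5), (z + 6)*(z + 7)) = 1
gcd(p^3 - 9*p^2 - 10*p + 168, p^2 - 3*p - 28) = p^2 - 3*p - 28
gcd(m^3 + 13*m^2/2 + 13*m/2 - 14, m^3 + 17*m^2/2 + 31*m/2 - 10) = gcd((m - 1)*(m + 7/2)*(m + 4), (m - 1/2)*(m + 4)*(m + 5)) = m + 4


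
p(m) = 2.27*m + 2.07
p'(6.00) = 2.27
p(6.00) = 15.69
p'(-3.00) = 2.27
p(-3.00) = -4.74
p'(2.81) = 2.27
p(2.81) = 8.45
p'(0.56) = 2.27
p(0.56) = 3.34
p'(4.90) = 2.27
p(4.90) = 13.19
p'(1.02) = 2.27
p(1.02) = 4.39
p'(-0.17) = 2.27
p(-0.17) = 1.68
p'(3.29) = 2.27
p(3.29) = 9.54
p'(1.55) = 2.27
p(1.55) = 5.59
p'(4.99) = 2.27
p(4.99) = 13.40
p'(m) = 2.27000000000000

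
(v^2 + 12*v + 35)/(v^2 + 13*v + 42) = (v + 5)/(v + 6)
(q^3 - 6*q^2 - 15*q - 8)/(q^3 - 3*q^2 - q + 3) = (q^2 - 7*q - 8)/(q^2 - 4*q + 3)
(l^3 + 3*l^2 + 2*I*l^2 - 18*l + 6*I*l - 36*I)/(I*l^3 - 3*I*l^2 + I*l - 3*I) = (-I*l^2 + l*(2 - 6*I) + 12)/(l^2 + 1)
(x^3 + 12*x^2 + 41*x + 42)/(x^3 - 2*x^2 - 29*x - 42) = (x + 7)/(x - 7)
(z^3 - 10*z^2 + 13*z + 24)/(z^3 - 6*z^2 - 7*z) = (z^2 - 11*z + 24)/(z*(z - 7))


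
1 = 1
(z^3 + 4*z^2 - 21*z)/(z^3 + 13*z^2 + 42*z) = (z - 3)/(z + 6)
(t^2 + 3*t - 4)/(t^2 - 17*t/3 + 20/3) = 3*(t^2 + 3*t - 4)/(3*t^2 - 17*t + 20)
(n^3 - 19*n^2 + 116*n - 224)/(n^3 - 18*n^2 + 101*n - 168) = (n - 4)/(n - 3)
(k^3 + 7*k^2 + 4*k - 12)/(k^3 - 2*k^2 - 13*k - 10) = (k^2 + 5*k - 6)/(k^2 - 4*k - 5)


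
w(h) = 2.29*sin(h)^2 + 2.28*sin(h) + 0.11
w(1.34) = 4.50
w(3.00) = 0.48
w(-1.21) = -0.02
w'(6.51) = 3.23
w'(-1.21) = -0.71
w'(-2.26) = 0.80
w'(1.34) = 1.54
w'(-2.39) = 0.62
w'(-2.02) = 0.80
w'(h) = 4.58*sin(h)*cos(h) + 2.28*cos(h)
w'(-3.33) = -3.08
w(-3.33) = 0.62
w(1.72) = 4.60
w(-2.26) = -0.29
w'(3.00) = -2.90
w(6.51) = 0.74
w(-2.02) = -0.09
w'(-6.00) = 3.42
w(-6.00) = 0.93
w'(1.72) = -1.01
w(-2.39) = -0.38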